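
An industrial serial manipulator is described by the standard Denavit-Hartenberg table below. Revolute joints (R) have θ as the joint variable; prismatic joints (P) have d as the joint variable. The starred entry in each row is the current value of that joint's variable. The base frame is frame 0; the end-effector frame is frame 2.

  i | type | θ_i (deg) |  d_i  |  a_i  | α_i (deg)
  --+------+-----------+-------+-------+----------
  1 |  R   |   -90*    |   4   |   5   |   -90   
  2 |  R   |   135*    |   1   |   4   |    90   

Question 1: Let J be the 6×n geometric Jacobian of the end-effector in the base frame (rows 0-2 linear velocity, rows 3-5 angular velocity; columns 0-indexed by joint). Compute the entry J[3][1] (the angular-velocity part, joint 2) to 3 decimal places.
1.000

axis z_1 = (1.0000,0.0000,0.0000); lever o_n−o_1 = (1.0000,2.8284,-2.8284)
cross product → J_v[:, 1] = (-0.0000,2.8284,2.8284)
J_ω[:, 1] = z_1
entry J[3][1] = 1.0000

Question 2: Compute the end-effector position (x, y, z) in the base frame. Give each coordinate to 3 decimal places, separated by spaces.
1.000 -2.172 1.172

after link 1: o_1 = (0.0000, -5.0000, 4.0000)
after link 2: o_2 = (1.0000, -2.1716, 1.1716)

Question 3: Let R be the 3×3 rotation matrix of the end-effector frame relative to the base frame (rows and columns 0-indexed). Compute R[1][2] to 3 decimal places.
-0.707

End-effector z-axis (col 2 of R) = (0.0000,-0.7071,-0.7071)
R[1][2] = -0.7071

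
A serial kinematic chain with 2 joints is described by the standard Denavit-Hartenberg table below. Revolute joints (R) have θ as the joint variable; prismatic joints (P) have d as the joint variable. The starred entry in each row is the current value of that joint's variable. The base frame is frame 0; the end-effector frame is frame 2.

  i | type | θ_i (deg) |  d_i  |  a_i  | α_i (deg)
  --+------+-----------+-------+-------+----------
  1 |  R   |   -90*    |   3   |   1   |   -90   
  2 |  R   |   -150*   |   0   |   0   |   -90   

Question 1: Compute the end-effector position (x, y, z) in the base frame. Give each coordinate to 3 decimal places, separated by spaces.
0.000 -1.000 3.000

after link 1: o_1 = (0.0000, -1.0000, 3.0000)
after link 2: o_2 = (0.0000, -1.0000, 3.0000)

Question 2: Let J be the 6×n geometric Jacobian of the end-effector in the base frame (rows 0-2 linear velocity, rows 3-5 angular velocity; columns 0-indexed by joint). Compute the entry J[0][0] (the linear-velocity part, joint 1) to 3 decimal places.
1.000

axis z_0 = ẑ; lever o_n−o_0 = (0.0000,-1.0000,3.0000)
cross product → J_v[:, 0] = (1.0000,0.0000,-0.0000)
J_ω[:, 0] = z_0
entry J[0][0] = 1.0000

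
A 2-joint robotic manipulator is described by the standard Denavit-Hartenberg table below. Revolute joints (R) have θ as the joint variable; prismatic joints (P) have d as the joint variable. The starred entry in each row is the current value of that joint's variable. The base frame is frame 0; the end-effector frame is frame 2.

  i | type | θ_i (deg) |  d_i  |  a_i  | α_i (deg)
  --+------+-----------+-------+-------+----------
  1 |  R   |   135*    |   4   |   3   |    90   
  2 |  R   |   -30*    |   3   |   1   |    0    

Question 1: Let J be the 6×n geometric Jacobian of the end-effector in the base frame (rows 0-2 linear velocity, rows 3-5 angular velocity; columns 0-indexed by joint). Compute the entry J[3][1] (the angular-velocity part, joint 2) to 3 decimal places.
axis z_1 = (0.7071,0.7071,0.0000); lever o_n−o_1 = (1.5089,2.7337,-0.5000)
cross product → J_v[:, 1] = (-0.3536,0.3536,0.8660)
J_ω[:, 1] = z_1
entry J[3][1] = 0.7071

0.707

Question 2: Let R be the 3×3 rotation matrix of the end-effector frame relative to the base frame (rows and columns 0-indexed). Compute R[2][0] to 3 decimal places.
End-effector x-axis (col 0 of R) = (-0.6124,0.6124,-0.5000)
R[2][0] = -0.5000

-0.500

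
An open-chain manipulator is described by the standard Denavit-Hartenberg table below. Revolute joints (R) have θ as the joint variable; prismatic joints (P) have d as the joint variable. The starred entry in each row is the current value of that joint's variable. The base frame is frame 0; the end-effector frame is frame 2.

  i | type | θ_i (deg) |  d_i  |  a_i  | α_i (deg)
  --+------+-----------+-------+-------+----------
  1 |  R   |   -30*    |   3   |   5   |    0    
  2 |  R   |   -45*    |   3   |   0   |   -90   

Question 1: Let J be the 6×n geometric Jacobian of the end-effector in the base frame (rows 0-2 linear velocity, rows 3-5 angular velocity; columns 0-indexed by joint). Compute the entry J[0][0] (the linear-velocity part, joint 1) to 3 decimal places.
axis z_0 = ẑ; lever o_n−o_0 = (4.3301,-2.5000,6.0000)
cross product → J_v[:, 0] = (2.5000,4.3301,-0.0000)
J_ω[:, 0] = z_0
entry J[0][0] = 2.5000

2.500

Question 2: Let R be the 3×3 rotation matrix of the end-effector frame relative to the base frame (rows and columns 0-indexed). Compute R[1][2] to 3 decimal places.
End-effector z-axis (col 2 of R) = (0.9659,0.2588,0.0000)
R[1][2] = 0.2588

0.259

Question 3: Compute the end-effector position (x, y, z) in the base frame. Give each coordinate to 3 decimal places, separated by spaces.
after link 1: o_1 = (4.3301, -2.5000, 3.0000)
after link 2: o_2 = (4.3301, -2.5000, 6.0000)

4.330 -2.500 6.000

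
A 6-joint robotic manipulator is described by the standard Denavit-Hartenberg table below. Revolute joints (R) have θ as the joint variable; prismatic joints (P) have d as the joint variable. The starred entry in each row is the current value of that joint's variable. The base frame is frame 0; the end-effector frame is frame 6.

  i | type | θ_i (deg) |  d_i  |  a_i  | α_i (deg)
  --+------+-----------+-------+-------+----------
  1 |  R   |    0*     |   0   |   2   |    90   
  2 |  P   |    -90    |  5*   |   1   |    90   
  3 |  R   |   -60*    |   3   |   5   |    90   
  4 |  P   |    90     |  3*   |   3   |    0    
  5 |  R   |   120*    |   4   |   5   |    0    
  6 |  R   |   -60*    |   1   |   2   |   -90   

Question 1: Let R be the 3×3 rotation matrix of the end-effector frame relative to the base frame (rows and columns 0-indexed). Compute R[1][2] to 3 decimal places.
End-effector z-axis (col 2 of R) = (0.8660,-0.4330,0.2500)
R[1][2] = -0.4330

-0.433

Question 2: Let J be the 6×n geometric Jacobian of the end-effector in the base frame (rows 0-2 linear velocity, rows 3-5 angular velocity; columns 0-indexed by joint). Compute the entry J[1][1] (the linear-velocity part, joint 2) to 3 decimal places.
prismatic axis z_1 = (0.0000,-1.0000,0.0000)
J_v[:, 1] = z_1; J_ω[:, 1] = (0,0,0)
entry J[1][1] = -1.0000

-1.000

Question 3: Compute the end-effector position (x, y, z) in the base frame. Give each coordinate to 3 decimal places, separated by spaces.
after link 1: o_1 = (2.0000, 0.0000, 0.0000)
after link 2: o_2 = (2.0000, -5.0000, -1.0000)
after link 3: o_3 = (-1.0000, -0.6699, -3.5000)
after link 4: o_4 = (-4.0000, 0.8301, -0.9019)
after link 5: o_5 = (-1.5000, -0.9199, 4.7272)
after link 6: o_6 = (-2.5000, -1.9199, 6.4593)

-2.500 -1.920 6.459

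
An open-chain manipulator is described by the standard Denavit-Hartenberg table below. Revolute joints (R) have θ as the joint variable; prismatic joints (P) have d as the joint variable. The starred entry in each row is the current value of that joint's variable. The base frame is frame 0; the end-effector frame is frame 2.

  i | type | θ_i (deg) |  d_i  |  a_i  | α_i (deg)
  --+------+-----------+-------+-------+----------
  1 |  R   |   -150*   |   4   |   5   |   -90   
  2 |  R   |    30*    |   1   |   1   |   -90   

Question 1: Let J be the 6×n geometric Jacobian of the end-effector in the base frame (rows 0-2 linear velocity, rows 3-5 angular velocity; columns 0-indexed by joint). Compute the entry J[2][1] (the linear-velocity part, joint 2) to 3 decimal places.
-0.866

axis z_1 = (0.5000,-0.8660,0.0000); lever o_n−o_1 = (-0.2500,-1.2990,-0.5000)
cross product → J_v[:, 1] = (0.4330,0.2500,-0.8660)
J_ω[:, 1] = z_1
entry J[2][1] = -0.8660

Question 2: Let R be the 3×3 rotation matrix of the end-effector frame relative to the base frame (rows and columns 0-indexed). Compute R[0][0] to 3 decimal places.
-0.750

End-effector x-axis (col 0 of R) = (-0.7500,-0.4330,-0.5000)
R[0][0] = -0.7500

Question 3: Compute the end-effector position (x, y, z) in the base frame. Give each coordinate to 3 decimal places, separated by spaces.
after link 1: o_1 = (-4.3301, -2.5000, 4.0000)
after link 2: o_2 = (-4.5801, -3.7990, 3.5000)

-4.580 -3.799 3.500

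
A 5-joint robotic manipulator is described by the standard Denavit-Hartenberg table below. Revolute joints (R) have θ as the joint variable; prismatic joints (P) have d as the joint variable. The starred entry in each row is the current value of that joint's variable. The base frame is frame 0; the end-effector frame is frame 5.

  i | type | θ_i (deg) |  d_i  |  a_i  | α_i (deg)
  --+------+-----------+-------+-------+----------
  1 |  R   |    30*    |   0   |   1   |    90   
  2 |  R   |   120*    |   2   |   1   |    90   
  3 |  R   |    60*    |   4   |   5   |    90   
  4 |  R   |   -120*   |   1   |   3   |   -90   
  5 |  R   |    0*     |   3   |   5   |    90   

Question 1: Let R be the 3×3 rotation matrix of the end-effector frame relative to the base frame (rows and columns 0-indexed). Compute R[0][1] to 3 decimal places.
End-effector y-axis (col 1 of R) = (-0.1875,-0.9743,0.1250)
R[0][1] = -0.1875

-0.187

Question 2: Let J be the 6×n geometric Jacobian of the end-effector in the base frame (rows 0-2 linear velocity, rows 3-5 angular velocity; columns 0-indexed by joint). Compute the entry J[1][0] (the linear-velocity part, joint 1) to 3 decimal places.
axis z_0 = ẑ; lever o_n−o_0 = (-1.7341,-6.3313,0.9599)
cross product → J_v[:, 0] = (6.3313,-1.7341,0.0000)
J_ω[:, 0] = z_0
entry J[1][0] = -1.7341

-1.734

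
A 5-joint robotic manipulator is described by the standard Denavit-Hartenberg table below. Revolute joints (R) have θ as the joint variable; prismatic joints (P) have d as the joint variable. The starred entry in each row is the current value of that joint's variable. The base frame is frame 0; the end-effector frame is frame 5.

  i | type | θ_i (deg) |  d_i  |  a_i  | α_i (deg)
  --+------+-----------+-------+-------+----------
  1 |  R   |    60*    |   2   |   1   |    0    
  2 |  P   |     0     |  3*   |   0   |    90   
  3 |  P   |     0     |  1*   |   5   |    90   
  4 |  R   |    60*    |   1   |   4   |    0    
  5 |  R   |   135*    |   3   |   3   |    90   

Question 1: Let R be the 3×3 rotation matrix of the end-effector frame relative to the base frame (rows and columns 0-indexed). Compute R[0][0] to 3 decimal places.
End-effector x-axis (col 0 of R) = (-0.7071,-0.7071,-0.0000)
R[0][0] = -0.7071

-0.707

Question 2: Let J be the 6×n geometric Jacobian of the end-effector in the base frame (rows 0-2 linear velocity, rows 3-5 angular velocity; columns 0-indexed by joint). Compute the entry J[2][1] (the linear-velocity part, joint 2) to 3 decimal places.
prismatic axis z_1 = (0.0000,0.0000,1.0000)
J_v[:, 1] = z_1; J_ω[:, 1] = (0,0,0)
entry J[2][1] = 1.0000

1.000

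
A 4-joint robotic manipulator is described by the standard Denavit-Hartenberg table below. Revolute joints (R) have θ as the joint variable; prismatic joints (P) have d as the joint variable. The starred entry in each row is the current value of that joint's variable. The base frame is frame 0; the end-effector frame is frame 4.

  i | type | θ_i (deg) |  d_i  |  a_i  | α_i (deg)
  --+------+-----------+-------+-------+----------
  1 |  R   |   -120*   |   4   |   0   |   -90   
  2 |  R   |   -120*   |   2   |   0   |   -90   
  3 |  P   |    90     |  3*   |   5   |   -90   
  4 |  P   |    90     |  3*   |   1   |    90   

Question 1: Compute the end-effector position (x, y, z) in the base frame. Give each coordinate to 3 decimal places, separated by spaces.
after link 1: o_1 = (0.0000, 0.0000, 4.0000)
after link 2: o_2 = (1.7321, -1.0000, 4.0000)
after link 3: o_3 = (-3.8971, -0.7500, 5.5000)
after link 4: o_4 = (-4.2141, -1.2990, 2.4019)

-4.214 -1.299 2.402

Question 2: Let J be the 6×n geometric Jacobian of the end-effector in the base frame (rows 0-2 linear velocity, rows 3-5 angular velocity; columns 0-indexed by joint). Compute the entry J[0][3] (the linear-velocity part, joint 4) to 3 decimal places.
-0.250

prismatic axis z_3 = (-0.2500,-0.4330,-0.8660)
J_v[:, 3] = z_3; J_ω[:, 3] = (0,0,0)
entry J[0][3] = -0.2500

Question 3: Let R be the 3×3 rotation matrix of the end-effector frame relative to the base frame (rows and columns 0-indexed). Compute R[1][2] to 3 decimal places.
End-effector z-axis (col 2 of R) = (-0.8660,0.5000,-0.0000)
R[1][2] = 0.5000

0.500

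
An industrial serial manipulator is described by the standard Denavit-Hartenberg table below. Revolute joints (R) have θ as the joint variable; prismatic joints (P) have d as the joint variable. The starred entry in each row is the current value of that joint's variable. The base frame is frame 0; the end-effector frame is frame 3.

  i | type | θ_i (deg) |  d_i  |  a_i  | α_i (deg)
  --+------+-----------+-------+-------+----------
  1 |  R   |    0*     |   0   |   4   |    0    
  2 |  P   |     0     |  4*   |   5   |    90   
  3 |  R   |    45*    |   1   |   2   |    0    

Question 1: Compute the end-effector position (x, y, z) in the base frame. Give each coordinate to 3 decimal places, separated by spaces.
10.414 -1.000 5.414

after link 1: o_1 = (4.0000, 0.0000, 0.0000)
after link 2: o_2 = (9.0000, 0.0000, 4.0000)
after link 3: o_3 = (10.4142, -1.0000, 5.4142)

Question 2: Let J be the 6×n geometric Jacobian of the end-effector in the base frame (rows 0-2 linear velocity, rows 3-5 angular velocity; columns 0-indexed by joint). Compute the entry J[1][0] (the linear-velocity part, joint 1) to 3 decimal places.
10.414

axis z_0 = ẑ; lever o_n−o_0 = (10.4142,-1.0000,5.4142)
cross product → J_v[:, 0] = (1.0000,10.4142,-0.0000)
J_ω[:, 0] = z_0
entry J[1][0] = 10.4142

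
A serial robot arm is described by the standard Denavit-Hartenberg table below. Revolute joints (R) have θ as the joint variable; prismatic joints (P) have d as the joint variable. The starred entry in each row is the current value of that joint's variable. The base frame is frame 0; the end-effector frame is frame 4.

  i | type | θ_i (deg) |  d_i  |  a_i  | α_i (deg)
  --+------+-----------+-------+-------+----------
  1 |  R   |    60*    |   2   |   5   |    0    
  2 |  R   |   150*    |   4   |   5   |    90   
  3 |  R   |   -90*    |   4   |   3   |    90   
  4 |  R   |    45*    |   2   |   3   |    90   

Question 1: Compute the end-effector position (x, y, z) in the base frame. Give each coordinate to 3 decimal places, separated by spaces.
after link 1: o_1 = (2.5000, 4.3301, 2.0000)
after link 2: o_2 = (-1.8301, 1.8301, 6.0000)
after link 3: o_3 = (-3.8301, 5.2942, 3.0000)
after link 4: o_4 = (-3.1587, 8.1313, 0.8787)

-3.159 8.131 0.879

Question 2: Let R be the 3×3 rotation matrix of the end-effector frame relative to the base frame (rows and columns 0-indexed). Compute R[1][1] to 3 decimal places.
0.500

End-effector y-axis (col 1 of R) = (0.8660,0.5000,-0.0000)
R[1][1] = 0.5000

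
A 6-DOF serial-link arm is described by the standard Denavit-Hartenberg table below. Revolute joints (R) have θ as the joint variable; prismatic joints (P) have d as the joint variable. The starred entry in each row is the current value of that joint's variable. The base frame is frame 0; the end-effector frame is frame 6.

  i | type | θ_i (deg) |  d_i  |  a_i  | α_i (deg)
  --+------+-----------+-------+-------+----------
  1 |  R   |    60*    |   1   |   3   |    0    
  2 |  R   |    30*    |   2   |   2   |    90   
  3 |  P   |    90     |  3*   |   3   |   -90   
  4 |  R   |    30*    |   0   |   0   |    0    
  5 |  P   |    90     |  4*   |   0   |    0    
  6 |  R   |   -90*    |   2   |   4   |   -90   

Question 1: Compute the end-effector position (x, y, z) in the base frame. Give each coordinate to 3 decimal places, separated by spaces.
2.500 -1.402 9.464

after link 1: o_1 = (1.5000, 2.5981, 1.0000)
after link 2: o_2 = (1.5000, 4.5981, 3.0000)
after link 3: o_3 = (4.5000, 4.5981, 6.0000)
after link 4: o_4 = (4.5000, 4.5981, 6.0000)
after link 5: o_5 = (4.5000, 0.5981, 6.0000)
after link 6: o_6 = (2.5000, -1.4019, 9.4641)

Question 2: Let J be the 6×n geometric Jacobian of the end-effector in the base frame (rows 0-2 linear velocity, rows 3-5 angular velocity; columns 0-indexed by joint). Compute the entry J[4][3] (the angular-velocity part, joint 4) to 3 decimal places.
-1.000

axis z_3 = (-0.0000,-1.0000,0.0000); lever o_n−o_3 = (-2.0000,-6.0000,3.4641)
cross product → J_v[:, 3] = (-3.4641,0.0000,-2.0000)
J_ω[:, 3] = z_3
entry J[4][3] = -1.0000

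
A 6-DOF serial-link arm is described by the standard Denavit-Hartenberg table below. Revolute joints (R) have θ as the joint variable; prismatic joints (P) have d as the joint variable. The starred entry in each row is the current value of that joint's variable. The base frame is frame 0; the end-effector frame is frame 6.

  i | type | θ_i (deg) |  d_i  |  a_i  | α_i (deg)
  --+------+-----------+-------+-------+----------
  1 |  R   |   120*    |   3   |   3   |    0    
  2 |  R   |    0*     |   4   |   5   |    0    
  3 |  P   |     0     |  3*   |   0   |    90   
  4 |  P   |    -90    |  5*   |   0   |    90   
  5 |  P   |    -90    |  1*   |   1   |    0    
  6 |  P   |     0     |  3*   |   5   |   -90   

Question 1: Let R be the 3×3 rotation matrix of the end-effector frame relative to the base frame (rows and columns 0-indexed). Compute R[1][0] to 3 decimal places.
-0.500

End-effector x-axis (col 0 of R) = (-0.8660,-0.5000,-0.0000)
R[1][0] = -0.5000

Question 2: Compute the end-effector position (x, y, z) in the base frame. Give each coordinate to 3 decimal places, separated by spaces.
after link 1: o_1 = (-1.5000, 2.5981, 3.0000)
after link 2: o_2 = (-4.0000, 6.9282, 7.0000)
after link 3: o_3 = (-4.0000, 6.9282, 10.0000)
after link 4: o_4 = (0.3301, 9.4282, 10.0000)
after link 5: o_5 = (-0.0359, 8.0622, 10.0000)
after link 6: o_6 = (-2.8660, 2.9641, 10.0000)

-2.866 2.964 10.000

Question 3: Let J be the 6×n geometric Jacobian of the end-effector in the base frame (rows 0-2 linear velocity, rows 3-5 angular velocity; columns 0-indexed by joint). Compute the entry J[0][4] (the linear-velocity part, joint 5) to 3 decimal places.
prismatic axis z_4 = (0.5000,-0.8660,-0.0000)
J_v[:, 4] = z_4; J_ω[:, 4] = (0,0,0)
entry J[0][4] = 0.5000

0.500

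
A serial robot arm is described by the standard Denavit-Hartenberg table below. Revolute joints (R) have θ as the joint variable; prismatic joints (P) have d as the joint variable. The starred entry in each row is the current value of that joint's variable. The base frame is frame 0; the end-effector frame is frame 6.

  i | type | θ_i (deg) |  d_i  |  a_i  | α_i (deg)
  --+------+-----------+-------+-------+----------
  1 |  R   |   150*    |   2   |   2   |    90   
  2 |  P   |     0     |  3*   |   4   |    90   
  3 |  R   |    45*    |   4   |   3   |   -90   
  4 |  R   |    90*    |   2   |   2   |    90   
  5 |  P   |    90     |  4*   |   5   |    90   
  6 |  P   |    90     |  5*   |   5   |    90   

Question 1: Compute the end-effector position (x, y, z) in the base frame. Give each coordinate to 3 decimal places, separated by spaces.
-0.041 19.001 5.000

after link 1: o_1 = (-1.7321, 1.0000, 2.0000)
after link 2: o_2 = (-3.6962, 5.5981, 2.0000)
after link 3: o_3 = (-4.4726, 8.4959, -2.0000)
after link 4: o_4 = (-2.5408, 9.0135, 0.0000)
after link 5: o_5 = (1.2536, 14.1713, 0.0000)
after link 6: o_6 = (-0.0405, 19.0009, 5.0000)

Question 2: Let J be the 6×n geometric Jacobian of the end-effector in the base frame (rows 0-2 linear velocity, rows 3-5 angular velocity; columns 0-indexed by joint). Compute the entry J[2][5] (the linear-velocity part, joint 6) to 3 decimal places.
1.000

prismatic axis z_5 = (-0.0000,0.0000,1.0000)
J_v[:, 5] = z_5; J_ω[:, 5] = (0,0,0)
entry J[2][5] = 1.0000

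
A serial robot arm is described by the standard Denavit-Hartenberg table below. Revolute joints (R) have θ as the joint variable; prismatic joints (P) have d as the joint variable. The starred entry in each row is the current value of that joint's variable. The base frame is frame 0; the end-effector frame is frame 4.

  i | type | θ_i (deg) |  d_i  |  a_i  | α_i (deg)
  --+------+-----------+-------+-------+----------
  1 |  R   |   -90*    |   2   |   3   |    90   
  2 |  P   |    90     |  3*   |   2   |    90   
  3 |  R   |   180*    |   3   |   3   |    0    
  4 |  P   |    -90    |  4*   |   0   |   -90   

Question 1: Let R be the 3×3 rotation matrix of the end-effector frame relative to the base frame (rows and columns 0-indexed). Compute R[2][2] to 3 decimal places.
End-effector z-axis (col 2 of R) = (-0.0000,0.0000,-1.0000)
R[2][2] = -1.0000

-1.000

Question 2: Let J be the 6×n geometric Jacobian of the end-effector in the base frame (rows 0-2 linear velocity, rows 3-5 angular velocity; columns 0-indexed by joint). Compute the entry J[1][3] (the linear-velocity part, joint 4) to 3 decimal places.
-1.000

prismatic axis z_3 = (-0.0000,-1.0000,-0.0000)
J_v[:, 3] = z_3; J_ω[:, 3] = (0,0,0)
entry J[1][3] = -1.0000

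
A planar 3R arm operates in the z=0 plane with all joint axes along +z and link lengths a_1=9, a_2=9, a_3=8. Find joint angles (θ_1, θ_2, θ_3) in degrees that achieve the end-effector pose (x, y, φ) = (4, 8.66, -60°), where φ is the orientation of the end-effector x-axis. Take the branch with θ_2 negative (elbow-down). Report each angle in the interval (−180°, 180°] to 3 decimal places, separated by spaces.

wrist centre = target − a_3·(cos φ, sin φ) = (-0.0000, 15.5882)
cos θ_2 = (242.9921−9²−9²)/(2·9·9) = 0.5000; θ_2 = -60.0032° (elbow-down)
β = atan2(15.5882,-0.0000) = 90.0000°; ψ = atan2(-7.7945,13.4996) = -30.0016°
θ_1 = β − ψ = 120.0016°
θ_3 = φ − θ_1 − θ_2 = -119.9984° (wrapped to (-180°,180°])

120.002 -60.003 -119.998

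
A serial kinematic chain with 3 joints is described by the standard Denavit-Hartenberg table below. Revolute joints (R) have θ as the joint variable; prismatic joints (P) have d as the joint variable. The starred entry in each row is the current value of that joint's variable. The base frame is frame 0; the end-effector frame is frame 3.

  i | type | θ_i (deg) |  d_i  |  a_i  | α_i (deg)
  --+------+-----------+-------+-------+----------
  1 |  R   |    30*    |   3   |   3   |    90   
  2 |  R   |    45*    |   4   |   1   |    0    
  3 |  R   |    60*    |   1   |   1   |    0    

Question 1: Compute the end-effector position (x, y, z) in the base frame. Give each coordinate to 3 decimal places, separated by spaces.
5.486 -2.606 4.673

after link 1: o_1 = (2.5981, 1.5000, 3.0000)
after link 2: o_2 = (5.2104, -1.6105, 3.7071)
after link 3: o_3 = (5.4863, -2.6060, 4.6730)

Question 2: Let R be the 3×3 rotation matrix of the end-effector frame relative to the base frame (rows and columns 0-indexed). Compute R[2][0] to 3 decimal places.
End-effector x-axis (col 0 of R) = (-0.2241,-0.1294,0.9659)
R[2][0] = 0.9659

0.966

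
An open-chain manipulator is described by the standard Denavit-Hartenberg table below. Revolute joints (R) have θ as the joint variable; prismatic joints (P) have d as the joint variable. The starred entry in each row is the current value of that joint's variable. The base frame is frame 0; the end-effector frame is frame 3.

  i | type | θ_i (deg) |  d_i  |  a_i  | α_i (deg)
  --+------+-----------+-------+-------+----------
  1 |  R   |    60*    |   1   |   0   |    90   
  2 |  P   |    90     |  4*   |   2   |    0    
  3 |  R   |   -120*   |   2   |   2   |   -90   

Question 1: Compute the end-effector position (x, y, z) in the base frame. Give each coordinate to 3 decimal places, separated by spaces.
6.062 -1.500 2.000

after link 1: o_1 = (0.0000, 0.0000, 1.0000)
after link 2: o_2 = (3.4641, -2.0000, 3.0000)
after link 3: o_3 = (6.0622, -1.5000, 2.0000)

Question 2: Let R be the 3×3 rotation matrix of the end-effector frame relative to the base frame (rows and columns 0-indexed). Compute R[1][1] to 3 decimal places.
0.500

End-effector y-axis (col 1 of R) = (-0.8660,0.5000,-0.0000)
R[1][1] = 0.5000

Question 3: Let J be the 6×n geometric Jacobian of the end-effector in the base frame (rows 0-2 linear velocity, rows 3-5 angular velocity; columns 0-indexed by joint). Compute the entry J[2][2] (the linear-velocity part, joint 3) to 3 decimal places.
1.732

axis z_2 = (0.8660,-0.5000,0.0000); lever o_n−o_2 = (2.5981,0.5000,-1.0000)
cross product → J_v[:, 2] = (0.5000,0.8660,1.7321)
J_ω[:, 2] = z_2
entry J[2][2] = 1.7321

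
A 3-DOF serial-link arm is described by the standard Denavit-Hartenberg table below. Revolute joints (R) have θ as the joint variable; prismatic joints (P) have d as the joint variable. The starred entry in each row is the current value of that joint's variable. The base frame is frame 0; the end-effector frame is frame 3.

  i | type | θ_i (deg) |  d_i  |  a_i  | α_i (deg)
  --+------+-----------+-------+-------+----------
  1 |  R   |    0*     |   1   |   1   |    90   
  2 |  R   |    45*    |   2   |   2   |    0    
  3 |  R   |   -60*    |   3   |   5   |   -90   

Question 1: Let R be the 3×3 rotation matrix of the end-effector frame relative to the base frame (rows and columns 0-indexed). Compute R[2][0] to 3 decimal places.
-0.259

End-effector x-axis (col 0 of R) = (0.9659,-0.0000,-0.2588)
R[2][0] = -0.2588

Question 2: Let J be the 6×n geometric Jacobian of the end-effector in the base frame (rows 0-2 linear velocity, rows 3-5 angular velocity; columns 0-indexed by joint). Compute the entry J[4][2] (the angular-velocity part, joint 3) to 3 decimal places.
-1.000

axis z_2 = (0.0000,-1.0000,0.0000); lever o_n−o_2 = (4.8296,-3.0000,-1.2941)
cross product → J_v[:, 2] = (1.2941,0.0000,4.8296)
J_ω[:, 2] = z_2
entry J[4][2] = -1.0000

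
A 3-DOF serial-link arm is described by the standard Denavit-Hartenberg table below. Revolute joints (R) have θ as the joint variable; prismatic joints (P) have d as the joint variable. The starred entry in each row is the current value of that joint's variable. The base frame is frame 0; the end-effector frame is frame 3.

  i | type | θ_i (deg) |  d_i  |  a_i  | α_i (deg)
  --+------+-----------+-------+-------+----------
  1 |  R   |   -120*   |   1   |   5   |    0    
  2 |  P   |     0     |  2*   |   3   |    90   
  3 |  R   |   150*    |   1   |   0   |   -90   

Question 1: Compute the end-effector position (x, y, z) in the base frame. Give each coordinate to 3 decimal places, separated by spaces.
-4.866 -6.428 3.000

after link 1: o_1 = (-2.5000, -4.3301, 1.0000)
after link 2: o_2 = (-4.0000, -6.9282, 3.0000)
after link 3: o_3 = (-4.8660, -6.4282, 3.0000)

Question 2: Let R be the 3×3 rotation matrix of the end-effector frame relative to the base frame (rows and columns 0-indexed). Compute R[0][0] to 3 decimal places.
0.433

End-effector x-axis (col 0 of R) = (0.4330,0.7500,0.5000)
R[0][0] = 0.4330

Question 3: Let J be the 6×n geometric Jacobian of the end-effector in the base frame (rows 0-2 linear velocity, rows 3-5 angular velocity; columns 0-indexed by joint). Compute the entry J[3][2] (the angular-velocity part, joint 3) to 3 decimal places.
-0.866

axis z_2 = (-0.8660,0.5000,0.0000); lever o_n−o_2 = (-0.8660,0.5000,0.0000)
cross product → J_v[:, 2] = (-0.0000,-0.0000,-0.0000)
J_ω[:, 2] = z_2
entry J[3][2] = -0.8660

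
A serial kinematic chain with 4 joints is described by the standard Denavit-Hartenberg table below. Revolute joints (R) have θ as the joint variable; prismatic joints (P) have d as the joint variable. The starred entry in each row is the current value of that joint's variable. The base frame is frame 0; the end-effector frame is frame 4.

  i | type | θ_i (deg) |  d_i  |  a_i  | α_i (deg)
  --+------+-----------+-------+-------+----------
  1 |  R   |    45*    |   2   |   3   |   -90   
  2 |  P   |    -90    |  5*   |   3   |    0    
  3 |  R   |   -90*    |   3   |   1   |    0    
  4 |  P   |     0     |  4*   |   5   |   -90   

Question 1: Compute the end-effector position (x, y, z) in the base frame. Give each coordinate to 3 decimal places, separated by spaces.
-10.607 6.364 5.000

after link 1: o_1 = (2.1213, 2.1213, 2.0000)
after link 2: o_2 = (-1.4142, 5.6569, 5.0000)
after link 3: o_3 = (-4.2426, 7.0711, 5.0000)
after link 4: o_4 = (-10.6066, 6.3640, 5.0000)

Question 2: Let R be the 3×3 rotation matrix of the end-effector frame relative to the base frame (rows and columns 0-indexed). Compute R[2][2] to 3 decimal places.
1.000

End-effector z-axis (col 2 of R) = (0.0000,0.0000,1.0000)
R[2][2] = 1.0000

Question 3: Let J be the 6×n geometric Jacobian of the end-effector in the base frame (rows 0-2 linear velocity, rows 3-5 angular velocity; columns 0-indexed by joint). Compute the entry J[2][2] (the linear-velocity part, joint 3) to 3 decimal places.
6.000

axis z_2 = (-0.7071,0.7071,0.0000); lever o_n−o_2 = (-9.1924,0.7071,0.0000)
cross product → J_v[:, 2] = (0.0000,0.0000,6.0000)
J_ω[:, 2] = z_2
entry J[2][2] = 6.0000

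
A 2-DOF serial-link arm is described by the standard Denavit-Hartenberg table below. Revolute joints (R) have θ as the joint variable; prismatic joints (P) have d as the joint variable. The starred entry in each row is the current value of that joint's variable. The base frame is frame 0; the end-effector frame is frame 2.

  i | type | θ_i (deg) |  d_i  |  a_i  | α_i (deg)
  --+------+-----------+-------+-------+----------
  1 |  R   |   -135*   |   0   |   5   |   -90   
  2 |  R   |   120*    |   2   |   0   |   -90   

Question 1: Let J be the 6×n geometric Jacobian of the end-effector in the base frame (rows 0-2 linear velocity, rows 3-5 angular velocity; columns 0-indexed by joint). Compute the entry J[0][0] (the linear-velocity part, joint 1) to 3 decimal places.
axis z_0 = ẑ; lever o_n−o_0 = (-2.1213,-4.9497,0.0000)
cross product → J_v[:, 0] = (4.9497,-2.1213,0.0000)
J_ω[:, 0] = z_0
entry J[0][0] = 4.9497

4.950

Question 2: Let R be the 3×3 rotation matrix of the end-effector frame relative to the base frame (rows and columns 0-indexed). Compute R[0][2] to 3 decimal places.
End-effector z-axis (col 2 of R) = (0.6124,0.6124,0.5000)
R[0][2] = 0.6124

0.612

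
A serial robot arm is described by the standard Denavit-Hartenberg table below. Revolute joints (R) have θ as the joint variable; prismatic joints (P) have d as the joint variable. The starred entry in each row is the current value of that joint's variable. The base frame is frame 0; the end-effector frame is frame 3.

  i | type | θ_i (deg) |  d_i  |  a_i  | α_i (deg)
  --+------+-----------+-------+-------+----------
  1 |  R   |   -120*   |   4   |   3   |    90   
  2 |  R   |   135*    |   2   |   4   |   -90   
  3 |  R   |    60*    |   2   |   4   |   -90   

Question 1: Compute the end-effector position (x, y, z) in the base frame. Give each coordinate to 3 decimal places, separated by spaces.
2.596 1.569 6.828

after link 1: o_1 = (-1.5000, -2.5981, 4.0000)
after link 2: o_2 = (-1.8178, 0.8514, 6.8284)
after link 3: o_3 = (2.5964, 1.5689, 6.8284)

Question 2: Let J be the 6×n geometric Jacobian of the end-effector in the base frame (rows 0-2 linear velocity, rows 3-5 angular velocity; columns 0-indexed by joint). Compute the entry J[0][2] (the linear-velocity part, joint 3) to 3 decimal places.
0.507

axis z_2 = (0.3536,0.6124,-0.7071); lever o_n−o_2 = (4.4142,0.7174,0.0000)
cross product → J_v[:, 2] = (0.5073,-3.1213,-2.4495)
J_ω[:, 2] = z_2
entry J[0][2] = 0.5073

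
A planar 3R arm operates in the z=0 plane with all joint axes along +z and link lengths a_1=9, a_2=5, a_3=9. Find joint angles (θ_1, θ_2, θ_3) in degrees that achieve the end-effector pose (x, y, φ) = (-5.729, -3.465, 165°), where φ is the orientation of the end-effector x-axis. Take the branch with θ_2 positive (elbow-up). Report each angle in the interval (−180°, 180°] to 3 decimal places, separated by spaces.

wrist centre = target − a_3·(cos φ, sin φ) = (2.9643, -5.7944)
cos θ_2 = (42.3620−9²−5²)/(2·9·5) = -0.7071; θ_2 = 134.9985° (elbow-up)
β = atan2(-5.7944,2.9643) = -62.9062°; ψ = atan2(3.5356,5.4646) = 32.9033°
θ_1 = β − ψ = -95.8095°
θ_3 = φ − θ_1 − θ_2 = 125.8110° (wrapped to (-180°,180°])

-95.810 134.999 125.811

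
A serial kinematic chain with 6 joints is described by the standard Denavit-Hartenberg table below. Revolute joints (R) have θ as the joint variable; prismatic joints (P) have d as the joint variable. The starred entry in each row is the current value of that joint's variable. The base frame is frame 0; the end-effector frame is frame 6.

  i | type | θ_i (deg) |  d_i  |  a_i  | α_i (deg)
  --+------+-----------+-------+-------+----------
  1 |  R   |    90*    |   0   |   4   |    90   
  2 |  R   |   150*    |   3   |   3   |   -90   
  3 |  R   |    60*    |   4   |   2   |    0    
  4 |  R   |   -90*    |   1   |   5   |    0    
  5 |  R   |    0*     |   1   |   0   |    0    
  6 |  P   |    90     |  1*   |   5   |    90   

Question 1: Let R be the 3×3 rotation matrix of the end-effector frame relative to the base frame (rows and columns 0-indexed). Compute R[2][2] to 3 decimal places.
End-effector z-axis (col 2 of R) = (0.5000,-0.7500,0.4330)
R[2][2] = 0.4330

0.433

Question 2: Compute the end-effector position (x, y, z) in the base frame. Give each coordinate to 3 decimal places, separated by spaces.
-0.562 -8.879 -0.647

after link 1: o_1 = (0.0000, 4.0000, 0.0000)
after link 2: o_2 = (3.0000, 1.4019, 1.5000)
after link 3: o_3 = (1.2679, -1.4641, -1.4641)
after link 4: o_4 = (3.7679, -5.7141, -0.1651)
after link 5: o_5 = (3.7679, -6.2141, -1.0311)
after link 6: o_6 = (-0.5622, -8.8792, -0.6471)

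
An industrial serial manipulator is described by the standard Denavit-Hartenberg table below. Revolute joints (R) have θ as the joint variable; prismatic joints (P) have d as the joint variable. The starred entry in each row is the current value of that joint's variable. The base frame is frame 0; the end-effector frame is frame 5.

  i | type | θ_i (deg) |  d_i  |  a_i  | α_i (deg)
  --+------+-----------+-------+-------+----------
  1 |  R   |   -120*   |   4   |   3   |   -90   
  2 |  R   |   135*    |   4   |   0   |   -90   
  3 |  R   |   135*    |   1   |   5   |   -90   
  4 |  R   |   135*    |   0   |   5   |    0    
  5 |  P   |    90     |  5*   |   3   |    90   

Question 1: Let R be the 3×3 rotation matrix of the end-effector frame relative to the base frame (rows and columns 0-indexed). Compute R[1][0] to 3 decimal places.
End-effector x-axis (col 0 of R) = (0.8598,0.4892,0.1464)
R[1][0] = 0.4892

0.489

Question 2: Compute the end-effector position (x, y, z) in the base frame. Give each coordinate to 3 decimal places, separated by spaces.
after link 1: o_1 = (-1.5000, -2.5981, 4.0000)
after link 2: o_2 = (1.9641, -4.5981, 4.0000)
after link 3: o_3 = (-1.9942, -4.3830, 7.2071)
after link 4: o_4 = (-0.1953, -6.2671, 2.9393)
after link 5: o_5 = (4.1960, -8.7324, 5.8787)

4.196 -8.732 5.879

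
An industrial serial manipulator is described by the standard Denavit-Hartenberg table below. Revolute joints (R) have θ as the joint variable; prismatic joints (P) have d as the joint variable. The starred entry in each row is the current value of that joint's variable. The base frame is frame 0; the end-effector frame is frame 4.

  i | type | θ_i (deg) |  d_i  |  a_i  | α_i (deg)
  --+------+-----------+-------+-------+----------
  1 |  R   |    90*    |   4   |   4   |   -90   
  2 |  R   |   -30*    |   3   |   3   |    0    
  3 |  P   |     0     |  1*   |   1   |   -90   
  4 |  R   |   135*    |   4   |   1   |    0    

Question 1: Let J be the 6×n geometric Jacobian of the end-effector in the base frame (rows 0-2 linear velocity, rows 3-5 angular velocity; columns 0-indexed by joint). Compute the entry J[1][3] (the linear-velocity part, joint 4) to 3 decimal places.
-0.612

axis z_3 = (-0.0000,0.5000,-0.8660); lever o_n−o_3 = (0.7071,1.3876,-3.8177)
cross product → J_v[:, 3] = (-0.7071,-0.6124,-0.3536)
J_ω[:, 3] = z_3
entry J[1][3] = -0.6124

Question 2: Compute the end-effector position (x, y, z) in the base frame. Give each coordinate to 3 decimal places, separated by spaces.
-3.293 8.852 2.182

after link 1: o_1 = (0.0000, 4.0000, 4.0000)
after link 2: o_2 = (-3.0000, 6.5981, 5.5000)
after link 3: o_3 = (-4.0000, 7.4641, 6.0000)
after link 4: o_4 = (-3.2929, 8.8517, 2.1823)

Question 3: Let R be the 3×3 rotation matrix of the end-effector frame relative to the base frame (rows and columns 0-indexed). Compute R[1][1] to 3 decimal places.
End-effector y-axis (col 1 of R) = (-0.7071,-0.6124,-0.3536)
R[1][1] = -0.6124

-0.612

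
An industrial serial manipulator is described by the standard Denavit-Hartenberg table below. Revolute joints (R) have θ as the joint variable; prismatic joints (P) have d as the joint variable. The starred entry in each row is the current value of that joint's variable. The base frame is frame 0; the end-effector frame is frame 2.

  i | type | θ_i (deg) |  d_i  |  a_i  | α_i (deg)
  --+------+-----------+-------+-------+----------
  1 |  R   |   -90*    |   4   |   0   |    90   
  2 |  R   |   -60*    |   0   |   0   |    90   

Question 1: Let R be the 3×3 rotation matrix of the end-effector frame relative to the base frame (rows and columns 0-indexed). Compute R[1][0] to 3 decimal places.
End-effector x-axis (col 0 of R) = (-0.0000,-0.5000,-0.8660)
R[1][0] = -0.5000

-0.500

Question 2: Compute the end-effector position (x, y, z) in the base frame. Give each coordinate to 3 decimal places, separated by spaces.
0.000 0.000 4.000

after link 1: o_1 = (0.0000, 0.0000, 4.0000)
after link 2: o_2 = (0.0000, 0.0000, 4.0000)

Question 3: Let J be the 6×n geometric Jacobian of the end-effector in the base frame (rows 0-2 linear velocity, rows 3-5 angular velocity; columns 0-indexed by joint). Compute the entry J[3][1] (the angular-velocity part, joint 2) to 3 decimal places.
-1.000

axis z_1 = (-1.0000,-0.0000,0.0000); lever o_n−o_1 = (0.0000,0.0000,0.0000)
cross product → J_v[:, 1] = (-0.0000,0.0000,0.0000)
J_ω[:, 1] = z_1
entry J[3][1] = -1.0000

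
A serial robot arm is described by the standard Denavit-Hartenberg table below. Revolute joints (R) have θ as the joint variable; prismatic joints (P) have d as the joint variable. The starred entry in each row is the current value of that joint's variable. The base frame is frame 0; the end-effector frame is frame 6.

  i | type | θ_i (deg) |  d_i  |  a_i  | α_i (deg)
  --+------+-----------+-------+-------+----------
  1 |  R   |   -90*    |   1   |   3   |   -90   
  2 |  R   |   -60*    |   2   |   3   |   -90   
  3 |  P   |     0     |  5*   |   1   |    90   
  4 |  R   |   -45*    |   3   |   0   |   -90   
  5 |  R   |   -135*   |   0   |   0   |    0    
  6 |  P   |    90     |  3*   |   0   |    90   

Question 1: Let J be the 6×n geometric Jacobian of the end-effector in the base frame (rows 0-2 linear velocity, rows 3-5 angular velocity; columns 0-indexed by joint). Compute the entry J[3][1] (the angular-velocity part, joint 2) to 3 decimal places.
axis z_1 = (1.0000,0.0000,0.0000); lever o_n−o_1 = (5.0000,-9.2279,1.7406)
cross product → J_v[:, 1] = (0.0000,-1.7406,-9.2279)
J_ω[:, 1] = z_1
entry J[3][1] = 1.0000

1.000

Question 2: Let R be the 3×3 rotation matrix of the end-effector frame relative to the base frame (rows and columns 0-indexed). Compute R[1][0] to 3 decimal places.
0.183

End-effector x-axis (col 0 of R) = (0.7071,0.1830,0.6830)
R[1][0] = 0.1830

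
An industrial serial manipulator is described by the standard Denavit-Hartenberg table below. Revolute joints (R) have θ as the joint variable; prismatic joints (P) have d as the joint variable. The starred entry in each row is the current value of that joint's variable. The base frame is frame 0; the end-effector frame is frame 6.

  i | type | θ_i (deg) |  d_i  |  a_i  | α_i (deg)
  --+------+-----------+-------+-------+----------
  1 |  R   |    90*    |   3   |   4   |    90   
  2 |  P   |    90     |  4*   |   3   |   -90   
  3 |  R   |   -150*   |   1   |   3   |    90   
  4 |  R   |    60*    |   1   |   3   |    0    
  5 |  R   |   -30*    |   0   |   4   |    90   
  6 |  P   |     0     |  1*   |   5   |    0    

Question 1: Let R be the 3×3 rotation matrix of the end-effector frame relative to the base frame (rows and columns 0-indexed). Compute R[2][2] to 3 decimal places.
End-effector z-axis (col 2 of R) = (0.2500,0.8660,-0.4330)
R[2][2] = -0.4330

-0.433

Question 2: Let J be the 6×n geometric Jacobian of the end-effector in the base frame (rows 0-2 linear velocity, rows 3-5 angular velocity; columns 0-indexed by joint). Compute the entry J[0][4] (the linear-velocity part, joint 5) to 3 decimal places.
axis z_4 = (-0.8660,-0.0000,-0.5000); lever o_n−o_4 = (4.1471,-3.6340,-7.1830)
cross product → J_v[:, 4] = (-1.8170,-8.2942,3.1471)
J_ω[:, 4] = z_4
entry J[0][4] = -1.8170

-1.817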